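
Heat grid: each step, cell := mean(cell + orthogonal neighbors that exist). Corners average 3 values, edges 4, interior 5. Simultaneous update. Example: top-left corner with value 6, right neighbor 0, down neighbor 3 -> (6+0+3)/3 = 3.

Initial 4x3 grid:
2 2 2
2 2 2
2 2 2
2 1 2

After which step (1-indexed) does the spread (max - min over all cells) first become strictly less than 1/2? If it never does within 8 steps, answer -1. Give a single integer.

Answer: 1

Derivation:
Step 1: max=2, min=5/3, spread=1/3
  -> spread < 1/2 first at step 1
Step 2: max=2, min=413/240, spread=67/240
Step 3: max=2, min=3883/2160, spread=437/2160
Step 4: max=1991/1000, min=1570469/864000, spread=29951/172800
Step 5: max=6671/3375, min=14336179/7776000, spread=206761/1555200
Step 6: max=10634329/5400000, min=5764604429/3110400000, spread=14430763/124416000
Step 7: max=846347273/432000000, min=348140258311/186624000000, spread=139854109/1492992000
Step 8: max=75908771023/38880000000, min=20972408109749/11197440000000, spread=7114543559/89579520000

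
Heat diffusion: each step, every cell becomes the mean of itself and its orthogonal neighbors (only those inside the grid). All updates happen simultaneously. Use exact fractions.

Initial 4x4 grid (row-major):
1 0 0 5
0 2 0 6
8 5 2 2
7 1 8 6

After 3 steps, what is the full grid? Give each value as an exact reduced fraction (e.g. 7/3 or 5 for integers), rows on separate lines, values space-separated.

Answer: 3299/2160 1121/720 7049/3600 1133/432
3571/1440 13673/6000 15547/6000 21973/7200
27839/7200 21671/6000 21593/6000 5473/1440
10061/2160 8141/1800 1543/360 9419/2160

Derivation:
After step 1:
  1/3 3/4 5/4 11/3
  11/4 7/5 2 13/4
  5 18/5 17/5 4
  16/3 21/4 17/4 16/3
After step 2:
  23/18 14/15 23/12 49/18
  569/240 21/10 113/50 155/48
  1001/240 373/100 69/20 959/240
  187/36 553/120 547/120 163/36
After step 3:
  3299/2160 1121/720 7049/3600 1133/432
  3571/1440 13673/6000 15547/6000 21973/7200
  27839/7200 21671/6000 21593/6000 5473/1440
  10061/2160 8141/1800 1543/360 9419/2160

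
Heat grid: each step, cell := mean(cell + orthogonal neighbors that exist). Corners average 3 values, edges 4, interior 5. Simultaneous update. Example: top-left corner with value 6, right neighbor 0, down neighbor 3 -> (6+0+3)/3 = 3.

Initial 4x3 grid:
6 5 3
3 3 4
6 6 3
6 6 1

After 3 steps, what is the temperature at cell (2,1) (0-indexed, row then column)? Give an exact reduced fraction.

Step 1: cell (2,1) = 24/5
Step 2: cell (2,1) = 9/2
Step 3: cell (2,1) = 5347/1200
Full grid after step 3:
  2413/540 2417/576 79/20
  6647/1440 5129/1200 1859/480
  157/32 5347/1200 1139/288
  1823/360 13259/2880 4429/1080

Answer: 5347/1200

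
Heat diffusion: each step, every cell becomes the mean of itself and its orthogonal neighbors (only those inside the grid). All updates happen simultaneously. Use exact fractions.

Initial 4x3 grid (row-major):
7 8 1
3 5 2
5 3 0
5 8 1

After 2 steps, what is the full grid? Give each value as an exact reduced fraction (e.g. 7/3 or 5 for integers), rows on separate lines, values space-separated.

After step 1:
  6 21/4 11/3
  5 21/5 2
  4 21/5 3/2
  6 17/4 3
After step 2:
  65/12 1147/240 131/36
  24/5 413/100 341/120
  24/5 363/100 107/40
  19/4 349/80 35/12

Answer: 65/12 1147/240 131/36
24/5 413/100 341/120
24/5 363/100 107/40
19/4 349/80 35/12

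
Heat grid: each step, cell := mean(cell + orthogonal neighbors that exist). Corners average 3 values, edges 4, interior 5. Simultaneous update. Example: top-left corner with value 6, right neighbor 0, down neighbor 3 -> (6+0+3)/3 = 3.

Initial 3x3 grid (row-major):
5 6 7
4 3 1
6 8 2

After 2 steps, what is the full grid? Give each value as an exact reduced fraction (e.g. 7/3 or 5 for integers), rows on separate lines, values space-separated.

After step 1:
  5 21/4 14/3
  9/2 22/5 13/4
  6 19/4 11/3
After step 2:
  59/12 1159/240 79/18
  199/40 443/100 959/240
  61/12 1129/240 35/9

Answer: 59/12 1159/240 79/18
199/40 443/100 959/240
61/12 1129/240 35/9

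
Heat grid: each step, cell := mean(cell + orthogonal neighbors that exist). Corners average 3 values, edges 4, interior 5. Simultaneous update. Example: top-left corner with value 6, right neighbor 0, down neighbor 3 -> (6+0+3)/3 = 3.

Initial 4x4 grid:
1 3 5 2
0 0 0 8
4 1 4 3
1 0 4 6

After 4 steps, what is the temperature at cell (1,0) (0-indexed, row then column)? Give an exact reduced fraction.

Answer: 343121/216000

Derivation:
Step 1: cell (1,0) = 5/4
Step 2: cell (1,0) = 293/240
Step 3: cell (1,0) = 2263/1440
Step 4: cell (1,0) = 343121/216000
Full grid after step 4:
  11273/6480 442541/216000 209239/72000 71897/21600
  343121/216000 190843/90000 11133/4000 63751/18000
  371761/216000 367951/180000 54077/18000 188393/54000
  22793/12960 244403/108000 316951/108000 116503/32400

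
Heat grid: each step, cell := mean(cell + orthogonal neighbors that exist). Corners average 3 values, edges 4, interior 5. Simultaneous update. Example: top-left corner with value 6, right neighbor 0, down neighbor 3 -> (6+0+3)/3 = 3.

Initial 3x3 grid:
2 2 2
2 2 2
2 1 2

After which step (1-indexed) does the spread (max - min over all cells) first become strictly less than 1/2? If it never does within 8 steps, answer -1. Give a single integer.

Step 1: max=2, min=5/3, spread=1/3
  -> spread < 1/2 first at step 1
Step 2: max=2, min=413/240, spread=67/240
Step 3: max=393/200, min=3883/2160, spread=1807/10800
Step 4: max=10439/5400, min=1570037/864000, spread=33401/288000
Step 5: max=1036609/540000, min=14322067/7776000, spread=3025513/38880000
Step 6: max=54844051/28800000, min=5755873133/3110400000, spread=53531/995328
Step 7: max=14760883949/7776000000, min=347215074151/186624000000, spread=450953/11943936
Step 8: max=1765231389481/933120000000, min=20885976439397/11197440000000, spread=3799043/143327232

Answer: 1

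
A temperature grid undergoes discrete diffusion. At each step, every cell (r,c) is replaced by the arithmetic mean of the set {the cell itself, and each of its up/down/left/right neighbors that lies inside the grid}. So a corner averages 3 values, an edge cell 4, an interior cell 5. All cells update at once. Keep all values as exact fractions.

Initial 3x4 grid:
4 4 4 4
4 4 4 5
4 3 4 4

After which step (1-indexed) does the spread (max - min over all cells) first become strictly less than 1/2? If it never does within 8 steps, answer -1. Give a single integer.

Step 1: max=13/3, min=11/3, spread=2/3
Step 2: max=1027/240, min=449/120, spread=43/80
Step 3: max=9077/2160, min=4109/1080, spread=859/2160
  -> spread < 1/2 first at step 3
Step 4: max=107291/25920, min=25027/6480, spread=7183/25920
Step 5: max=6410929/1555200, min=754069/194400, spread=378377/1555200
Step 6: max=381947867/93312000, min=2848229/729000, spread=3474911/18662400
Step 7: max=22831181233/5598720000, min=1372448183/349920000, spread=174402061/1119744000
Step 8: max=1364529823187/335923200000, min=41339163491/10497600000, spread=1667063659/13436928000

Answer: 3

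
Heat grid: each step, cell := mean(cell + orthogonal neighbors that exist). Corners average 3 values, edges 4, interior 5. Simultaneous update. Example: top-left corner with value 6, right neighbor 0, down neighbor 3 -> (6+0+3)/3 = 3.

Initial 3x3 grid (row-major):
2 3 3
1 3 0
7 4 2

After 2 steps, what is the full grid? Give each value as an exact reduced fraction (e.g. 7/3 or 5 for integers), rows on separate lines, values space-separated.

After step 1:
  2 11/4 2
  13/4 11/5 2
  4 4 2
After step 2:
  8/3 179/80 9/4
  229/80 71/25 41/20
  15/4 61/20 8/3

Answer: 8/3 179/80 9/4
229/80 71/25 41/20
15/4 61/20 8/3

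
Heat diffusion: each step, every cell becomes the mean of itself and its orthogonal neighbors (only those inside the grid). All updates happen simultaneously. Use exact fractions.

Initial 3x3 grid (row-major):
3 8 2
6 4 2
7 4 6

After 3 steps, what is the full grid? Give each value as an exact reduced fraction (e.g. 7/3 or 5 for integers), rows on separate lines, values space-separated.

Answer: 10753/2160 65261/14400 3041/720
18109/3600 3529/750 10081/2400
11173/2160 68561/14400 3181/720

Derivation:
After step 1:
  17/3 17/4 4
  5 24/5 7/2
  17/3 21/4 4
After step 2:
  179/36 1123/240 47/12
  317/60 114/25 163/40
  191/36 1183/240 17/4
After step 3:
  10753/2160 65261/14400 3041/720
  18109/3600 3529/750 10081/2400
  11173/2160 68561/14400 3181/720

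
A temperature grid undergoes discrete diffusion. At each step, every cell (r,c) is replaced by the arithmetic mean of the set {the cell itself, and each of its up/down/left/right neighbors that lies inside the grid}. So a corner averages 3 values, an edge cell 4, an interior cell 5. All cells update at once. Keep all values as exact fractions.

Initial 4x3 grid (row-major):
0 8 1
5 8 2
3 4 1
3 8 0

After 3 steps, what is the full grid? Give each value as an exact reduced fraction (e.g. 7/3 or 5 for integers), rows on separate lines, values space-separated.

Answer: 584/135 19843/4800 2071/540
30887/7200 8167/2000 26137/7200
29917/7200 23611/6000 2663/800
4469/1080 53399/14400 401/120

Derivation:
After step 1:
  13/3 17/4 11/3
  4 27/5 3
  15/4 24/5 7/4
  14/3 15/4 3
After step 2:
  151/36 353/80 131/36
  1049/240 429/100 829/240
  1033/240 389/100 251/80
  73/18 973/240 17/6
After step 3:
  584/135 19843/4800 2071/540
  30887/7200 8167/2000 26137/7200
  29917/7200 23611/6000 2663/800
  4469/1080 53399/14400 401/120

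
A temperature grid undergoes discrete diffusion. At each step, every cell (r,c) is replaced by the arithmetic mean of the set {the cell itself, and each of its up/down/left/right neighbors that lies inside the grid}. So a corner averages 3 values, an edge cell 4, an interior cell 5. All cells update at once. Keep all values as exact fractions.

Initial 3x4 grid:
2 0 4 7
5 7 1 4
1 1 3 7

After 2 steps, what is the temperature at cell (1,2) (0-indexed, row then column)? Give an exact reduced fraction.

Step 1: cell (1,2) = 19/5
Step 2: cell (1,2) = 347/100
Full grid after step 2:
  28/9 683/240 301/80 17/4
  673/240 83/25 347/100 1093/240
  109/36 167/60 217/60 149/36

Answer: 347/100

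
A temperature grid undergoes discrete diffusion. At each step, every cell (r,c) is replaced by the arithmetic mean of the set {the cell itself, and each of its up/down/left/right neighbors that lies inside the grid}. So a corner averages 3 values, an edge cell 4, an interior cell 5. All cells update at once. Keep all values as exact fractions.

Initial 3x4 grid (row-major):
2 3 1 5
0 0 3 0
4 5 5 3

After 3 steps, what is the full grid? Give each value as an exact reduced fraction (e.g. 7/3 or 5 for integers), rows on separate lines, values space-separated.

Answer: 1033/540 88/45 19/8 557/240
3029/1440 293/120 2933/1200 7759/2880
119/45 41/15 217/72 6073/2160

Derivation:
After step 1:
  5/3 3/2 3 2
  3/2 11/5 9/5 11/4
  3 7/2 4 8/3
After step 2:
  14/9 251/120 83/40 31/12
  251/120 21/10 11/4 553/240
  8/3 127/40 359/120 113/36
After step 3:
  1033/540 88/45 19/8 557/240
  3029/1440 293/120 2933/1200 7759/2880
  119/45 41/15 217/72 6073/2160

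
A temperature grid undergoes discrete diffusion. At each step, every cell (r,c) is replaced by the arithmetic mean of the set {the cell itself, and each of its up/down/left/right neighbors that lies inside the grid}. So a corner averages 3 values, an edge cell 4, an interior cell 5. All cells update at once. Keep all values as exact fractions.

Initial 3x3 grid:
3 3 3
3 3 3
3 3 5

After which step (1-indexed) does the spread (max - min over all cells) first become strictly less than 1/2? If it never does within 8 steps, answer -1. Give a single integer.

Step 1: max=11/3, min=3, spread=2/3
Step 2: max=32/9, min=3, spread=5/9
Step 3: max=365/108, min=3, spread=41/108
  -> spread < 1/2 first at step 3
Step 4: max=21571/6480, min=551/180, spread=347/1296
Step 5: max=1273337/388800, min=5557/1800, spread=2921/15552
Step 6: max=75812539/23328000, min=673483/216000, spread=24611/186624
Step 7: max=4517762033/1399680000, min=15236741/4860000, spread=207329/2239488
Step 8: max=269972352451/83980800000, min=816401599/259200000, spread=1746635/26873856

Answer: 3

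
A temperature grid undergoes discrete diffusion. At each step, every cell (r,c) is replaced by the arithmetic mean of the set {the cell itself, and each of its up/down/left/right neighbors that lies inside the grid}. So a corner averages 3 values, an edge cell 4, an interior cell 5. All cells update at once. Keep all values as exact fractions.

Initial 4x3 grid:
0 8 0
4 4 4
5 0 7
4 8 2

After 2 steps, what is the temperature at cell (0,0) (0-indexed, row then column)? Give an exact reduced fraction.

Answer: 41/12

Derivation:
Step 1: cell (0,0) = 4
Step 2: cell (0,0) = 41/12
Full grid after step 2:
  41/12 15/4 43/12
  29/8 94/25 15/4
  509/120 94/25 131/30
  149/36 589/120 149/36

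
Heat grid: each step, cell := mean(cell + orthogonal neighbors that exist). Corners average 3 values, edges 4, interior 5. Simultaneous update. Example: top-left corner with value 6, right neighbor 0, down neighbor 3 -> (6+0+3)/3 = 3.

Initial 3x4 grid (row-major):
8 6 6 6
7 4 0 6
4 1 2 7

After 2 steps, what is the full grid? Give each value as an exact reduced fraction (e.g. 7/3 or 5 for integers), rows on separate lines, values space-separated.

Answer: 25/4 211/40 201/40 61/12
407/80 217/50 379/100 387/80
25/6 257/80 277/80 49/12

Derivation:
After step 1:
  7 6 9/2 6
  23/4 18/5 18/5 19/4
  4 11/4 5/2 5
After step 2:
  25/4 211/40 201/40 61/12
  407/80 217/50 379/100 387/80
  25/6 257/80 277/80 49/12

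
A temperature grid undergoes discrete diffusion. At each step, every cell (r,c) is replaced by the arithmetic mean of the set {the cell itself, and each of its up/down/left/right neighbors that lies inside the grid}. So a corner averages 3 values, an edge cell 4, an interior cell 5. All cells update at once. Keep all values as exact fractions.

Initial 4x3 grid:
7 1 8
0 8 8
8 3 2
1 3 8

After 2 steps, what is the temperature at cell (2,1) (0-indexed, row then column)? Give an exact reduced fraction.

Step 1: cell (2,1) = 24/5
Step 2: cell (2,1) = 104/25
Full grid after step 2:
  173/36 55/12 109/18
  185/48 541/100 257/48
  351/80 104/25 1253/240
  43/12 1013/240 40/9

Answer: 104/25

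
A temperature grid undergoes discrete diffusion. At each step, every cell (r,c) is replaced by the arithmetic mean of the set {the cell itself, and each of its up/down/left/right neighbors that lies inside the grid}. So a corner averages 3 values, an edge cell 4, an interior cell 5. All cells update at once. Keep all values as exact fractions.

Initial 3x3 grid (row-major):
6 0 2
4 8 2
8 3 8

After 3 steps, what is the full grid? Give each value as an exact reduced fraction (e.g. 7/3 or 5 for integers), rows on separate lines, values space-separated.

After step 1:
  10/3 4 4/3
  13/2 17/5 5
  5 27/4 13/3
After step 2:
  83/18 181/60 31/9
  547/120 513/100 211/60
  73/12 1169/240 193/36
After step 3:
  4387/1080 7291/1800 449/135
  36689/7200 8437/2000 15707/3600
  1241/240 77203/14400 9899/2160

Answer: 4387/1080 7291/1800 449/135
36689/7200 8437/2000 15707/3600
1241/240 77203/14400 9899/2160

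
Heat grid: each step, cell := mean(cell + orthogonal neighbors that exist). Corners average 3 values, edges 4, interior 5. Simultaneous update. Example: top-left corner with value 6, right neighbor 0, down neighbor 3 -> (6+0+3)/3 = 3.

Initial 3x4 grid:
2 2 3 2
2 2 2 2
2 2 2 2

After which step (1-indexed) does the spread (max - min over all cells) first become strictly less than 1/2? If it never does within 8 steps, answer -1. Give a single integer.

Answer: 1

Derivation:
Step 1: max=7/3, min=2, spread=1/3
  -> spread < 1/2 first at step 1
Step 2: max=271/120, min=2, spread=31/120
Step 3: max=2371/1080, min=2, spread=211/1080
Step 4: max=232897/108000, min=3647/1800, spread=14077/108000
Step 5: max=2084407/972000, min=219683/108000, spread=5363/48600
Step 6: max=62060809/29160000, min=122869/60000, spread=93859/1166400
Step 7: max=3709474481/1749600000, min=199736467/97200000, spread=4568723/69984000
Step 8: max=221732435629/104976000000, min=6013618889/2916000000, spread=8387449/167961600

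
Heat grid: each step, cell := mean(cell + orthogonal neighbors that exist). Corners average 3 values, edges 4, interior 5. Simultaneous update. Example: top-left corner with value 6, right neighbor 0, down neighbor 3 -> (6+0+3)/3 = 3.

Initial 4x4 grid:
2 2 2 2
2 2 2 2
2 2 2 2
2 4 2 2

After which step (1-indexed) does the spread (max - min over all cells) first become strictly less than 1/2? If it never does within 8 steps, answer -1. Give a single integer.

Step 1: max=8/3, min=2, spread=2/3
Step 2: max=151/60, min=2, spread=31/60
Step 3: max=1291/540, min=2, spread=211/540
  -> spread < 1/2 first at step 3
Step 4: max=124843/54000, min=2, spread=16843/54000
Step 5: max=1110643/486000, min=9079/4500, spread=130111/486000
Step 6: max=32802367/14580000, min=547159/270000, spread=3255781/14580000
Step 7: max=975153691/437400000, min=551107/270000, spread=82360351/437400000
Step 8: max=28995316891/13122000000, min=99706441/48600000, spread=2074577821/13122000000

Answer: 3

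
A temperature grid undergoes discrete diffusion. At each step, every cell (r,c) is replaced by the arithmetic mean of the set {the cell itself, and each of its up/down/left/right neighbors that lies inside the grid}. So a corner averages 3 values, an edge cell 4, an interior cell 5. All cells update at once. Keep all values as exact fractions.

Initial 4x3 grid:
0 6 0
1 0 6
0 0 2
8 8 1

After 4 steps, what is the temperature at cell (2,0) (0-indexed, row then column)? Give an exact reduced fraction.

Step 1: cell (2,0) = 9/4
Step 2: cell (2,0) = 59/24
Step 3: cell (2,0) = 4919/1800
Step 4: cell (2,0) = 143003/54000
Full grid after step 4:
  125591/64800 959929/432000 1571/675
  59509/27000 200413/90000 60383/24000
  143003/54000 334109/120000 593887/216000
  414367/129600 914681/288000 410117/129600

Answer: 143003/54000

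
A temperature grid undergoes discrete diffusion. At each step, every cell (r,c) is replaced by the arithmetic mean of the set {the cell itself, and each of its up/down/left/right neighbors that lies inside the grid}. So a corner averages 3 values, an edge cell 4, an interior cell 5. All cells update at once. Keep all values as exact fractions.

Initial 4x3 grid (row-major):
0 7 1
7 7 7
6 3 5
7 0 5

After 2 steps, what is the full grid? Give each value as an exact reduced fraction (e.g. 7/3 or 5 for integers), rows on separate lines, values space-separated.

Answer: 161/36 1177/240 55/12
1297/240 483/100 53/10
1157/240 249/50 263/60
83/18 937/240 145/36

Derivation:
After step 1:
  14/3 15/4 5
  5 31/5 5
  23/4 21/5 5
  13/3 15/4 10/3
After step 2:
  161/36 1177/240 55/12
  1297/240 483/100 53/10
  1157/240 249/50 263/60
  83/18 937/240 145/36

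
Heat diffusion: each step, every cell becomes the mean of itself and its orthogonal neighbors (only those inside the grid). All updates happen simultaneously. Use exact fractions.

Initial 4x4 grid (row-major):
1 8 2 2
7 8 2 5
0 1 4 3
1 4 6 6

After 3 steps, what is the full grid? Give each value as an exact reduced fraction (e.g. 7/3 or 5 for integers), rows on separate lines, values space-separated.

After step 1:
  16/3 19/4 7/2 3
  4 26/5 21/5 3
  9/4 17/5 16/5 9/2
  5/3 3 5 5
After step 2:
  169/36 1127/240 309/80 19/6
  1007/240 431/100 191/50 147/40
  679/240 341/100 203/50 157/40
  83/36 49/15 81/20 29/6
After step 3:
  4891/1080 31613/7200 3109/800 2569/720
  28853/7200 12259/3000 7891/2000 547/150
  22933/7200 21451/6000 3853/1000 1237/300
  6049/2160 11729/3600 1621/400 1537/360

Answer: 4891/1080 31613/7200 3109/800 2569/720
28853/7200 12259/3000 7891/2000 547/150
22933/7200 21451/6000 3853/1000 1237/300
6049/2160 11729/3600 1621/400 1537/360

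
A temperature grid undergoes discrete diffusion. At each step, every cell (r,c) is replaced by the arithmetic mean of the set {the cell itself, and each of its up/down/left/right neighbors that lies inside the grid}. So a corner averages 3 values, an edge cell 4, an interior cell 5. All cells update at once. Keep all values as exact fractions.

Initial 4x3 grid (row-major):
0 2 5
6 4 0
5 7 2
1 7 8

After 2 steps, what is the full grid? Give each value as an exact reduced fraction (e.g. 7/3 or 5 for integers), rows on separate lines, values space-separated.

Answer: 55/18 231/80 47/18
449/120 361/100 197/60
107/24 471/100 53/12
89/18 83/16 47/9

Derivation:
After step 1:
  8/3 11/4 7/3
  15/4 19/5 11/4
  19/4 5 17/4
  13/3 23/4 17/3
After step 2:
  55/18 231/80 47/18
  449/120 361/100 197/60
  107/24 471/100 53/12
  89/18 83/16 47/9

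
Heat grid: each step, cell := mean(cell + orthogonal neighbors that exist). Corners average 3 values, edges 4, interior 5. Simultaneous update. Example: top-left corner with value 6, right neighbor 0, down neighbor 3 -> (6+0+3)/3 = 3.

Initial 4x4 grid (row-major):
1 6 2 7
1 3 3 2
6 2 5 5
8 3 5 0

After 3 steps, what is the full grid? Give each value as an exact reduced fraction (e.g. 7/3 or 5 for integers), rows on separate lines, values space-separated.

After step 1:
  8/3 3 9/2 11/3
  11/4 3 3 17/4
  17/4 19/5 4 3
  17/3 9/2 13/4 10/3
After step 2:
  101/36 79/24 85/24 149/36
  19/6 311/100 15/4 167/48
  247/60 391/100 341/100 175/48
  173/36 1033/240 181/48 115/36
After step 3:
  667/216 5737/1800 265/72 1607/432
  11879/3600 10337/3000 20749/6000 1081/288
  14399/3600 22621/6000 2773/750 24713/7200
  9523/2160 30223/7200 26423/7200 191/54

Answer: 667/216 5737/1800 265/72 1607/432
11879/3600 10337/3000 20749/6000 1081/288
14399/3600 22621/6000 2773/750 24713/7200
9523/2160 30223/7200 26423/7200 191/54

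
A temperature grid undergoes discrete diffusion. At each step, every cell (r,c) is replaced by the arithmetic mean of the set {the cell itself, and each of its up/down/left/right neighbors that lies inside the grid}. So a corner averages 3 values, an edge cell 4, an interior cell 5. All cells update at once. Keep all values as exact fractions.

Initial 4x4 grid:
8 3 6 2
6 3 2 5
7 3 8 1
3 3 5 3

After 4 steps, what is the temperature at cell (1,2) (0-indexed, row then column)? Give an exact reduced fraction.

Answer: 178883/45000

Derivation:
Step 1: cell (1,2) = 24/5
Step 2: cell (1,2) = 71/20
Step 3: cell (1,2) = 1586/375
Step 4: cell (1,2) = 178883/45000
Full grid after step 4:
  3989/810 193721/43200 905909/216000 2453/648
  204071/43200 51577/11250 178883/45000 845039/216000
  1006859/216000 192083/45000 31067/7500 271613/72000
  2837/648 932489/216000 284363/72000 3547/900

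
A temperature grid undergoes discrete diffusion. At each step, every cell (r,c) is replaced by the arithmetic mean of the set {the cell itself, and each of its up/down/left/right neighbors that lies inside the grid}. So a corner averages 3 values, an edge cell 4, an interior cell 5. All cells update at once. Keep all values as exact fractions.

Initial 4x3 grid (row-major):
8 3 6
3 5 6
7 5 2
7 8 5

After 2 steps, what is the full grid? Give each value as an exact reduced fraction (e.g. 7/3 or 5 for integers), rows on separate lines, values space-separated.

Answer: 191/36 587/120 61/12
1219/240 129/25 373/80
1439/240 521/100 393/80
229/36 1439/240 21/4

Derivation:
After step 1:
  14/3 11/2 5
  23/4 22/5 19/4
  11/2 27/5 9/2
  22/3 25/4 5
After step 2:
  191/36 587/120 61/12
  1219/240 129/25 373/80
  1439/240 521/100 393/80
  229/36 1439/240 21/4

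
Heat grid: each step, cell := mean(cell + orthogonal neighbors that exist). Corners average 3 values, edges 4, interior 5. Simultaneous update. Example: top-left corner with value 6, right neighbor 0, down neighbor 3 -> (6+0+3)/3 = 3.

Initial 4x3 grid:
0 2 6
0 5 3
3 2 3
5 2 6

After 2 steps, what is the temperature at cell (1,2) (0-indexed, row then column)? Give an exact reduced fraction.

Step 1: cell (1,2) = 17/4
Step 2: cell (1,2) = 829/240
Full grid after step 2:
  71/36 599/240 67/18
  227/120 149/50 829/240
  65/24 303/100 173/48
  115/36 55/16 131/36

Answer: 829/240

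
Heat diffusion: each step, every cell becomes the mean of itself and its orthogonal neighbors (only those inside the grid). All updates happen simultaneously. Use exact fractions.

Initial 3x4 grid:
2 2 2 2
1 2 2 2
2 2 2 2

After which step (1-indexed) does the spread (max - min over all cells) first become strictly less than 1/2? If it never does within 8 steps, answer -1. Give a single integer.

Answer: 1

Derivation:
Step 1: max=2, min=5/3, spread=1/3
  -> spread < 1/2 first at step 1
Step 2: max=2, min=413/240, spread=67/240
Step 3: max=2, min=3883/2160, spread=437/2160
Step 4: max=1991/1000, min=1570469/864000, spread=29951/172800
Step 5: max=6671/3375, min=14336179/7776000, spread=206761/1555200
Step 6: max=10634329/5400000, min=5764604429/3110400000, spread=14430763/124416000
Step 7: max=846347273/432000000, min=348140258311/186624000000, spread=139854109/1492992000
Step 8: max=75908771023/38880000000, min=20972408109749/11197440000000, spread=7114543559/89579520000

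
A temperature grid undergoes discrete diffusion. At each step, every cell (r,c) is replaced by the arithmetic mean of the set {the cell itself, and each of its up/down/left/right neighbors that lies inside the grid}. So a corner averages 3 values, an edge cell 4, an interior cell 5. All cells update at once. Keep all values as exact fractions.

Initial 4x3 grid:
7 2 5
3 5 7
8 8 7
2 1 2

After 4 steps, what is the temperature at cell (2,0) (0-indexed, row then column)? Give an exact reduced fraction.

Answer: 520883/108000

Derivation:
Step 1: cell (2,0) = 21/4
Step 2: cell (2,0) = 307/60
Step 3: cell (2,0) = 17309/3600
Step 4: cell (2,0) = 520883/108000
Full grid after step 4:
  214907/43200 4316329/864000 664721/129600
  178481/36000 1838231/360000 276409/54000
  520883/108000 581327/120000 133627/27000
  584651/129600 437011/96000 596851/129600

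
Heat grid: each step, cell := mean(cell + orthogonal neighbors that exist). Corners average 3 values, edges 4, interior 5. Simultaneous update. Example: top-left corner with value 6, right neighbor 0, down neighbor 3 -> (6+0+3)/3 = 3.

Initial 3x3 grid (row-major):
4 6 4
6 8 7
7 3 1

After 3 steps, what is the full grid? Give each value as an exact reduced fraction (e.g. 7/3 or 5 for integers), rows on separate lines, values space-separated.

Answer: 2455/432 533/96 1159/216
3221/576 43/8 46/9
145/27 977/192 2087/432

Derivation:
After step 1:
  16/3 11/2 17/3
  25/4 6 5
  16/3 19/4 11/3
After step 2:
  205/36 45/8 97/18
  275/48 11/2 61/12
  49/9 79/16 161/36
After step 3:
  2455/432 533/96 1159/216
  3221/576 43/8 46/9
  145/27 977/192 2087/432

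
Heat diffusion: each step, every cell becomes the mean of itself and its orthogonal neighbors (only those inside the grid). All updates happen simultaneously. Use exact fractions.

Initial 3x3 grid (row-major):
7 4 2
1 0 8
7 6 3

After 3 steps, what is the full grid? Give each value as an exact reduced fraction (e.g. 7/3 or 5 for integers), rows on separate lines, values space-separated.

Answer: 233/60 53741/14400 4319/1080
55691/14400 8189/2000 57541/14400
9163/2160 14929/3600 9493/2160

Derivation:
After step 1:
  4 13/4 14/3
  15/4 19/5 13/4
  14/3 4 17/3
After step 2:
  11/3 943/240 67/18
  973/240 361/100 1043/240
  149/36 68/15 155/36
After step 3:
  233/60 53741/14400 4319/1080
  55691/14400 8189/2000 57541/14400
  9163/2160 14929/3600 9493/2160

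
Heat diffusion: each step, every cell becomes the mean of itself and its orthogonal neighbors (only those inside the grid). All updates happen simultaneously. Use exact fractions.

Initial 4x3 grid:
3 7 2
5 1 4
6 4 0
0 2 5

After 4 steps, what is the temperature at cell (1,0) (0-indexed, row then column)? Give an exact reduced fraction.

Answer: 2777/750

Derivation:
Step 1: cell (1,0) = 15/4
Step 2: cell (1,0) = 167/40
Step 3: cell (1,0) = 4343/1200
Step 4: cell (1,0) = 2777/750
Full grid after step 4:
  163397/43200 3224039/864000 440191/129600
  2777/750 1210801/360000 178319/54000
  43651/13500 382217/120000 19513/6750
  402221/129600 822983/288000 368821/129600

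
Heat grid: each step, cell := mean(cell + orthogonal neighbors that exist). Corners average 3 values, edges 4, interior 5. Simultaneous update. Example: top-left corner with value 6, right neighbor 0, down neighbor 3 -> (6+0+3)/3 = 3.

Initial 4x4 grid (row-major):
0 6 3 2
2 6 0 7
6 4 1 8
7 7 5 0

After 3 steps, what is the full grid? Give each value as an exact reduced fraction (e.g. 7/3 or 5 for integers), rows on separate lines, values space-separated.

Answer: 7291/2160 3101/900 1039/300 2653/720
28213/7200 22381/6000 7411/2000 3029/800
6761/1440 26599/6000 24131/6000 28133/7200
11353/2160 3523/720 15319/3600 8741/2160

Derivation:
After step 1:
  8/3 15/4 11/4 4
  7/2 18/5 17/5 17/4
  19/4 24/5 18/5 4
  20/3 23/4 13/4 13/3
After step 2:
  119/36 383/120 139/40 11/3
  871/240 381/100 88/25 313/80
  1183/240 9/2 381/100 971/240
  103/18 307/60 127/30 139/36
After step 3:
  7291/2160 3101/900 1039/300 2653/720
  28213/7200 22381/6000 7411/2000 3029/800
  6761/1440 26599/6000 24131/6000 28133/7200
  11353/2160 3523/720 15319/3600 8741/2160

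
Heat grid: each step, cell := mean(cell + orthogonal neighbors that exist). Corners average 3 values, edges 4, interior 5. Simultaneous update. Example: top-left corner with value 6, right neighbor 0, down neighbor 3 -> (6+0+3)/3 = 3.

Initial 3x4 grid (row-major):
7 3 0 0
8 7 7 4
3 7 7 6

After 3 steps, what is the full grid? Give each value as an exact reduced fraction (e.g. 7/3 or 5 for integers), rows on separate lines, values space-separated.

After step 1:
  6 17/4 5/2 4/3
  25/4 32/5 5 17/4
  6 6 27/4 17/3
After step 2:
  11/2 383/80 157/48 97/36
  493/80 279/50 249/50 65/16
  73/12 503/80 281/48 50/9
After step 3:
  329/60 11483/2400 28319/7200 361/108
  27991/4800 11119/2000 9499/2000 6917/1600
  278/45 4761/800 40819/7200 557/108

Answer: 329/60 11483/2400 28319/7200 361/108
27991/4800 11119/2000 9499/2000 6917/1600
278/45 4761/800 40819/7200 557/108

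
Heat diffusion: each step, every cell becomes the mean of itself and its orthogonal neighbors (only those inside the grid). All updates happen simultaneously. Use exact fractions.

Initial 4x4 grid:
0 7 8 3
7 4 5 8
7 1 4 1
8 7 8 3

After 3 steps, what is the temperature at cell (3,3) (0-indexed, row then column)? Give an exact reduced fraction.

Answer: 1067/240

Derivation:
Step 1: cell (3,3) = 4
Step 2: cell (3,3) = 9/2
Step 3: cell (3,3) = 1067/240
Full grid after step 3:
  10483/2160 18161/3600 18877/3600 11663/2160
  36007/7200 29617/6000 30317/6000 34979/7200
  39287/7200 31229/6000 9379/2000 11009/2400
  12791/2160 19831/3600 5977/1200 1067/240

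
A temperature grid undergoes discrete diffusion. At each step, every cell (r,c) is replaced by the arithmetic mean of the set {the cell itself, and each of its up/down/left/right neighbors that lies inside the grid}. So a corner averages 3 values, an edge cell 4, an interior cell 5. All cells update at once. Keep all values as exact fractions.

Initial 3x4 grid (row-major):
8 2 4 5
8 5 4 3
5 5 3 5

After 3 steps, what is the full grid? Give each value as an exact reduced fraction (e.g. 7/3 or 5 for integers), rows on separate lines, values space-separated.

After step 1:
  6 19/4 15/4 4
  13/2 24/5 19/5 17/4
  6 9/2 17/4 11/3
After step 2:
  23/4 193/40 163/40 4
  233/40 487/100 417/100 943/240
  17/3 391/80 973/240 73/18
After step 3:
  82/15 122/25 1707/400 2881/720
  13267/2400 9831/2000 12659/3000 58157/14400
  3931/720 11687/2400 30901/7200 2167/540

Answer: 82/15 122/25 1707/400 2881/720
13267/2400 9831/2000 12659/3000 58157/14400
3931/720 11687/2400 30901/7200 2167/540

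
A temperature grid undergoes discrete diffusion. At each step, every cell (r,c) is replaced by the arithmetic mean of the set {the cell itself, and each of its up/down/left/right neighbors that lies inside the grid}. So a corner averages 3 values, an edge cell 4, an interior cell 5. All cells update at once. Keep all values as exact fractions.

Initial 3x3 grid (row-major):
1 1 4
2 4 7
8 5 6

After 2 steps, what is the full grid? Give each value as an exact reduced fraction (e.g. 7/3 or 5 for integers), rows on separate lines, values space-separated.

After step 1:
  4/3 5/2 4
  15/4 19/5 21/4
  5 23/4 6
After step 2:
  91/36 349/120 47/12
  833/240 421/100 381/80
  29/6 411/80 17/3

Answer: 91/36 349/120 47/12
833/240 421/100 381/80
29/6 411/80 17/3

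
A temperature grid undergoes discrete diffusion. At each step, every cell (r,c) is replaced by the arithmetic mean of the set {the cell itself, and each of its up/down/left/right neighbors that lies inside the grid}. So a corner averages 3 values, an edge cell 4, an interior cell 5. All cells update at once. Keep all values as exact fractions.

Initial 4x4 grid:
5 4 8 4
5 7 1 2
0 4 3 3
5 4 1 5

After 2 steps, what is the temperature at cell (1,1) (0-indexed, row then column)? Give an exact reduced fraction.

Answer: 89/20

Derivation:
Step 1: cell (1,1) = 21/5
Step 2: cell (1,1) = 89/20
Full grid after step 2:
  179/36 1147/240 1147/240 137/36
  997/240 89/20 351/100 877/240
  287/80 86/25 167/50 223/80
  10/3 267/80 243/80 19/6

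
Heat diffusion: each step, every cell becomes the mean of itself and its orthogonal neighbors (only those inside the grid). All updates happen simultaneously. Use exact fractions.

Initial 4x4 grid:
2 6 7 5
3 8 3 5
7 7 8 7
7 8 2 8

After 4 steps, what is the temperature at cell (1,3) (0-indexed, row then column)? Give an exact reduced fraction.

Answer: 78919/13500

Derivation:
Step 1: cell (1,3) = 5
Step 2: cell (1,3) = 179/30
Step 3: cell (1,3) = 253/45
Step 4: cell (1,3) = 78919/13500
Full grid after step 4:
  85873/16200 143177/27000 150863/27000 1799/324
  297499/54000 64777/11250 255451/45000 78919/13500
  331637/54000 108617/18000 555371/90000 160307/27000
  204337/32400 694549/108000 666893/108000 200891/32400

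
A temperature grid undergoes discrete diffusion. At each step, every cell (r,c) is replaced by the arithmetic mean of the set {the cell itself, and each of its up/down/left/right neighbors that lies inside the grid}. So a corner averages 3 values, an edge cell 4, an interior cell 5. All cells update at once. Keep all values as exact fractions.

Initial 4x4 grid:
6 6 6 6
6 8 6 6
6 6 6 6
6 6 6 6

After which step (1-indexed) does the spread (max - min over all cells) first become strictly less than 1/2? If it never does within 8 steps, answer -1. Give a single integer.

Answer: 2

Derivation:
Step 1: max=13/2, min=6, spread=1/2
Step 2: max=161/25, min=6, spread=11/25
  -> spread < 1/2 first at step 2
Step 3: max=7567/1200, min=6, spread=367/1200
Step 4: max=33971/5400, min=1813/300, spread=1337/5400
Step 5: max=1013669/162000, min=54469/9000, spread=33227/162000
Step 6: max=30374327/4860000, min=328049/54000, spread=849917/4860000
Step 7: max=908514347/145800000, min=4928533/810000, spread=21378407/145800000
Step 8: max=27210462371/4374000000, min=1481688343/243000000, spread=540072197/4374000000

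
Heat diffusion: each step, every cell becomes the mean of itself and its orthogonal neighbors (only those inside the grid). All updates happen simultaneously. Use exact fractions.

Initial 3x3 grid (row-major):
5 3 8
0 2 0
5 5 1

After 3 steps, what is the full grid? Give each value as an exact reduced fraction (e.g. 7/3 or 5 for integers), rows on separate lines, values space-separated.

Answer: 673/216 4801/1440 1361/432
373/120 1717/600 8647/2880
1237/432 8357/2880 95/36

Derivation:
After step 1:
  8/3 9/2 11/3
  3 2 11/4
  10/3 13/4 2
After step 2:
  61/18 77/24 131/36
  11/4 31/10 125/48
  115/36 127/48 8/3
After step 3:
  673/216 4801/1440 1361/432
  373/120 1717/600 8647/2880
  1237/432 8357/2880 95/36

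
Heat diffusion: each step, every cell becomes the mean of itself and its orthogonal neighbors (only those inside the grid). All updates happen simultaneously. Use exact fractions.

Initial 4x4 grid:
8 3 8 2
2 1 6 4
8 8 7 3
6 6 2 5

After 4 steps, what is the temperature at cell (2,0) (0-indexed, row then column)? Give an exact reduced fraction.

Step 1: cell (2,0) = 6
Step 2: cell (2,0) = 281/48
Step 3: cell (2,0) = 39637/7200
Step 4: cell (2,0) = 1183903/216000
Full grid after step 4:
  156781/32400 1019423/216000 203723/43200 295519/64800
  1084583/216000 449917/90000 849097/180000 100183/21600
  1183903/216000 939829/180000 223013/45000 99131/21600
  364867/64800 590309/108000 106997/21600 38083/8100

Answer: 1183903/216000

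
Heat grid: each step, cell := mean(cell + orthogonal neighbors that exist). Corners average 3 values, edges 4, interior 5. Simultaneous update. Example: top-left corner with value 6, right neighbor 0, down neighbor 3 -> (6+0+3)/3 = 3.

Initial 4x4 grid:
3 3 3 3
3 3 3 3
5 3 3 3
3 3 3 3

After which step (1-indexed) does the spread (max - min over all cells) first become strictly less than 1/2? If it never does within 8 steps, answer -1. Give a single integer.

Answer: 3

Derivation:
Step 1: max=11/3, min=3, spread=2/3
Step 2: max=211/60, min=3, spread=31/60
Step 3: max=1831/540, min=3, spread=211/540
  -> spread < 1/2 first at step 3
Step 4: max=178843/54000, min=3, spread=16843/54000
Step 5: max=1596643/486000, min=13579/4500, spread=130111/486000
Step 6: max=47382367/14580000, min=817159/270000, spread=3255781/14580000
Step 7: max=1412553691/437400000, min=821107/270000, spread=82360351/437400000
Step 8: max=42117316891/13122000000, min=148306441/48600000, spread=2074577821/13122000000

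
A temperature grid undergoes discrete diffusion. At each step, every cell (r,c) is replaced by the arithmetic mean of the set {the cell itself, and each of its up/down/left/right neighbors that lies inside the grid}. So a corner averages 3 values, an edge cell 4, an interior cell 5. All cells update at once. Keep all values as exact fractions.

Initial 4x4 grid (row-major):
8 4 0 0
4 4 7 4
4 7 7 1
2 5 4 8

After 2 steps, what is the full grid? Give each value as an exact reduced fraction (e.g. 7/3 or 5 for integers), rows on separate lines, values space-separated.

After step 1:
  16/3 4 11/4 4/3
  5 26/5 22/5 3
  17/4 27/5 26/5 5
  11/3 9/2 6 13/3
After step 2:
  43/9 1037/240 749/240 85/36
  1187/240 24/5 411/100 103/30
  1099/240 491/100 26/5 263/60
  149/36 587/120 601/120 46/9

Answer: 43/9 1037/240 749/240 85/36
1187/240 24/5 411/100 103/30
1099/240 491/100 26/5 263/60
149/36 587/120 601/120 46/9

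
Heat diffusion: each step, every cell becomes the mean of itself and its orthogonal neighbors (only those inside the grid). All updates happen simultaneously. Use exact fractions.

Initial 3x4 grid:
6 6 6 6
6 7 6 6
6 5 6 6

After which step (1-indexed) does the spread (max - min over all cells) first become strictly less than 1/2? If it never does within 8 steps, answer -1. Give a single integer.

Answer: 2

Derivation:
Step 1: max=25/4, min=17/3, spread=7/12
Step 2: max=37/6, min=281/48, spread=5/16
  -> spread < 1/2 first at step 2
Step 3: max=14689/2400, min=641/108, spread=4001/21600
Step 4: max=29207/4800, min=1288759/216000, spread=6389/54000
Step 5: max=363881/60000, min=100972/16875, spread=1753/21600
Step 6: max=941176693/155520000, min=233074517/38880000, spread=71029/1244160
Step 7: max=23491847473/3888000000, min=5834507587/972000000, spread=410179/10368000
Step 8: max=3380187419933/559872000000, min=840764386577/139968000000, spread=45679663/1492992000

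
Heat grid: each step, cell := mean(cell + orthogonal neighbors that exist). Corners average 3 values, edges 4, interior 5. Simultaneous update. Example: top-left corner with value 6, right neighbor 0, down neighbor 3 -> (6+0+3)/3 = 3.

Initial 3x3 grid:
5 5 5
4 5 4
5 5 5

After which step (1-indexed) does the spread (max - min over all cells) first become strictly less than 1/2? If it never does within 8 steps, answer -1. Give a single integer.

Step 1: max=5, min=23/5, spread=2/5
  -> spread < 1/2 first at step 1
Step 2: max=241/50, min=1121/240, spread=179/1200
Step 3: max=1078/225, min=14177/3000, spread=589/9000
Step 4: max=858919/180000, min=4098449/864000, spread=121811/4320000
Step 5: max=3858577/810000, min=51308393/10800000, spread=417901/32400000
Step 6: max=3084936871/648000000, min=14789430641/3110400000, spread=91331699/15552000000
Step 7: max=13876744993/2916000000, min=184917345737/38880000000, spread=317762509/116640000000
Step 8: max=11100067991239/2332800000000, min=53266193113169/11197440000000, spread=70666223891/55987200000000

Answer: 1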